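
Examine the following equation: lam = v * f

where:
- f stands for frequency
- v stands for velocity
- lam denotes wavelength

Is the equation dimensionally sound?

No

f (frequency) has dimensions [T^-1].
v (velocity) has dimensions [L T^-1].
lam (wavelength) has dimensions [L].

Left side: [L]
Right side: [L T^-2]

The two sides have different dimensions, so the equation is NOT dimensionally consistent.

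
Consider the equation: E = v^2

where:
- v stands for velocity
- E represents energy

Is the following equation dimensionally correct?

No

v (velocity) has dimensions [L T^-1].
E (energy) has dimensions [L^2 M T^-2].

Left side: [L^2 M T^-2]
Right side: [L^2 T^-2]

The two sides have different dimensions, so the equation is NOT dimensionally consistent.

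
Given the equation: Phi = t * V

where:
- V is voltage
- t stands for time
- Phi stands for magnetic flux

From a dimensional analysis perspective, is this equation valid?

Yes

V (voltage) has dimensions [I^-1 L^2 M T^-3].
t (time) has dimensions [T].
Phi (magnetic flux) has dimensions [I^-1 L^2 M T^-2].

Left side: [I^-1 L^2 M T^-2]
Right side: [I^-1 L^2 M T^-2]

Both sides have the same dimensions, so the equation is dimensionally consistent.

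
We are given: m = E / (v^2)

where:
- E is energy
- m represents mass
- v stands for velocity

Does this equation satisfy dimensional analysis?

Yes

E (energy) has dimensions [L^2 M T^-2].
m (mass) has dimensions [M].
v (velocity) has dimensions [L T^-1].

Left side: [M]
Right side: [M]

Both sides have the same dimensions, so the equation is dimensionally consistent.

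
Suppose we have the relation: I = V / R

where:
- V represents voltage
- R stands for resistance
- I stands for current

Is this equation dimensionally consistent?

Yes

V (voltage) has dimensions [I^-1 L^2 M T^-3].
R (resistance) has dimensions [I^-2 L^2 M T^-3].
I (current) has dimensions [I].

Left side: [I]
Right side: [I]

Both sides have the same dimensions, so the equation is dimensionally consistent.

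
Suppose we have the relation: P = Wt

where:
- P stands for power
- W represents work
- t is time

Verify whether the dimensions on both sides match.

No

P (power) has dimensions [L^2 M T^-3].
W (work) has dimensions [L^2 M T^-2].
t (time) has dimensions [T].

Left side: [L^2 M T^-3]
Right side: [L^2 M T^-1]

The two sides have different dimensions, so the equation is NOT dimensionally consistent.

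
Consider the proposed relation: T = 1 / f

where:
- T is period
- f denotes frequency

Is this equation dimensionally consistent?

Yes

T (period) has dimensions [T].
f (frequency) has dimensions [T^-1].

Left side: [T]
Right side: [T]

Both sides have the same dimensions, so the equation is dimensionally consistent.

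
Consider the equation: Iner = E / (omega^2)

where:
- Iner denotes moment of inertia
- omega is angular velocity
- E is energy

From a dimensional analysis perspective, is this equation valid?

Yes

Iner (moment of inertia) has dimensions [L^2 M].
omega (angular velocity) has dimensions [T^-1].
E (energy) has dimensions [L^2 M T^-2].

Left side: [L^2 M]
Right side: [L^2 M]

Both sides have the same dimensions, so the equation is dimensionally consistent.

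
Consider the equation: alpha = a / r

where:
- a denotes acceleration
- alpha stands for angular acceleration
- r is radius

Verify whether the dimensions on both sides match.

Yes

a (acceleration) has dimensions [L T^-2].
alpha (angular acceleration) has dimensions [T^-2].
r (radius) has dimensions [L].

Left side: [T^-2]
Right side: [T^-2]

Both sides have the same dimensions, so the equation is dimensionally consistent.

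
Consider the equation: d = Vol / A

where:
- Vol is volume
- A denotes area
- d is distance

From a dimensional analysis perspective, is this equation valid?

Yes

Vol (volume) has dimensions [L^3].
A (area) has dimensions [L^2].
d (distance) has dimensions [L].

Left side: [L]
Right side: [L]

Both sides have the same dimensions, so the equation is dimensionally consistent.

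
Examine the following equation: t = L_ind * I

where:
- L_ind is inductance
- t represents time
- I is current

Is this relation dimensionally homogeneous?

No

L_ind (inductance) has dimensions [I^-2 L^2 M T^-2].
t (time) has dimensions [T].
I (current) has dimensions [I].

Left side: [T]
Right side: [I^-1 L^2 M T^-2]

The two sides have different dimensions, so the equation is NOT dimensionally consistent.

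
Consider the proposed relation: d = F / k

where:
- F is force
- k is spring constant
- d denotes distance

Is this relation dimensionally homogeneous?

Yes

F (force) has dimensions [L M T^-2].
k (spring constant) has dimensions [M T^-2].
d (distance) has dimensions [L].

Left side: [L]
Right side: [L]

Both sides have the same dimensions, so the equation is dimensionally consistent.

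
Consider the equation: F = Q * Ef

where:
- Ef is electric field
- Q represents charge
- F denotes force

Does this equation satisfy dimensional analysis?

Yes

Ef (electric field) has dimensions [I^-1 L M T^-3].
Q (charge) has dimensions [I T].
F (force) has dimensions [L M T^-2].

Left side: [L M T^-2]
Right side: [L M T^-2]

Both sides have the same dimensions, so the equation is dimensionally consistent.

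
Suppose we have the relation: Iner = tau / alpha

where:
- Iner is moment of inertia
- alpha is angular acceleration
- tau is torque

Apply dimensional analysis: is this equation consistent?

Yes

Iner (moment of inertia) has dimensions [L^2 M].
alpha (angular acceleration) has dimensions [T^-2].
tau (torque) has dimensions [L^2 M T^-2].

Left side: [L^2 M]
Right side: [L^2 M]

Both sides have the same dimensions, so the equation is dimensionally consistent.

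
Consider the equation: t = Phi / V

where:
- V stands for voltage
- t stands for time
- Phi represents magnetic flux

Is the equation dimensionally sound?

Yes

V (voltage) has dimensions [I^-1 L^2 M T^-3].
t (time) has dimensions [T].
Phi (magnetic flux) has dimensions [I^-1 L^2 M T^-2].

Left side: [T]
Right side: [T]

Both sides have the same dimensions, so the equation is dimensionally consistent.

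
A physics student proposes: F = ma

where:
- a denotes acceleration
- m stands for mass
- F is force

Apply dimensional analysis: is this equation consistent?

Yes

a (acceleration) has dimensions [L T^-2].
m (mass) has dimensions [M].
F (force) has dimensions [L M T^-2].

Left side: [L M T^-2]
Right side: [L M T^-2]

Both sides have the same dimensions, so the equation is dimensionally consistent.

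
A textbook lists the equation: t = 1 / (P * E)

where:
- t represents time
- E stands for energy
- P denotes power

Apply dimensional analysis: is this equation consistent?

No

t (time) has dimensions [T].
E (energy) has dimensions [L^2 M T^-2].
P (power) has dimensions [L^2 M T^-3].

Left side: [T]
Right side: [L^-4 M^-2 T^5]

The two sides have different dimensions, so the equation is NOT dimensionally consistent.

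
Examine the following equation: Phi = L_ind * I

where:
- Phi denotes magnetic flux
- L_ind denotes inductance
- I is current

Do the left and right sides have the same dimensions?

Yes

Phi (magnetic flux) has dimensions [I^-1 L^2 M T^-2].
L_ind (inductance) has dimensions [I^-2 L^2 M T^-2].
I (current) has dimensions [I].

Left side: [I^-1 L^2 M T^-2]
Right side: [I^-1 L^2 M T^-2]

Both sides have the same dimensions, so the equation is dimensionally consistent.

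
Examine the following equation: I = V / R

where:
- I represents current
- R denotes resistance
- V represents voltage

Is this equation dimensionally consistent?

Yes

I (current) has dimensions [I].
R (resistance) has dimensions [I^-2 L^2 M T^-3].
V (voltage) has dimensions [I^-1 L^2 M T^-3].

Left side: [I]
Right side: [I]

Both sides have the same dimensions, so the equation is dimensionally consistent.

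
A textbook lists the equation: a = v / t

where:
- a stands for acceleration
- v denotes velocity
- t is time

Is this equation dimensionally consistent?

Yes

a (acceleration) has dimensions [L T^-2].
v (velocity) has dimensions [L T^-1].
t (time) has dimensions [T].

Left side: [L T^-2]
Right side: [L T^-2]

Both sides have the same dimensions, so the equation is dimensionally consistent.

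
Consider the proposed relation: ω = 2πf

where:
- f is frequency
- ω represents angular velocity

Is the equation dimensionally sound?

Yes

f (frequency) has dimensions [T^-1].
ω (angular velocity) has dimensions [T^-1].

Left side: [T^-1]
Right side: [T^-1]

Both sides have the same dimensions, so the equation is dimensionally consistent.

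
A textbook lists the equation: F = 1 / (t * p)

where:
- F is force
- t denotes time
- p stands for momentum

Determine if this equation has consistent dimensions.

No

F (force) has dimensions [L M T^-2].
t (time) has dimensions [T].
p (momentum) has dimensions [L M T^-1].

Left side: [L M T^-2]
Right side: [L^-1 M^-1]

The two sides have different dimensions, so the equation is NOT dimensionally consistent.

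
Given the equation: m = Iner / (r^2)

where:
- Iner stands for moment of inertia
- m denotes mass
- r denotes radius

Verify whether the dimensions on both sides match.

Yes

Iner (moment of inertia) has dimensions [L^2 M].
m (mass) has dimensions [M].
r (radius) has dimensions [L].

Left side: [M]
Right side: [M]

Both sides have the same dimensions, so the equation is dimensionally consistent.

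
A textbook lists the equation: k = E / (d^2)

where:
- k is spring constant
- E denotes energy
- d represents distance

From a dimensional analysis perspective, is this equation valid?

Yes

k (spring constant) has dimensions [M T^-2].
E (energy) has dimensions [L^2 M T^-2].
d (distance) has dimensions [L].

Left side: [M T^-2]
Right side: [M T^-2]

Both sides have the same dimensions, so the equation is dimensionally consistent.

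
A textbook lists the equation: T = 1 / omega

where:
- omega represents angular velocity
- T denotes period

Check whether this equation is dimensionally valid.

Yes

omega (angular velocity) has dimensions [T^-1].
T (period) has dimensions [T].

Left side: [T]
Right side: [T]

Both sides have the same dimensions, so the equation is dimensionally consistent.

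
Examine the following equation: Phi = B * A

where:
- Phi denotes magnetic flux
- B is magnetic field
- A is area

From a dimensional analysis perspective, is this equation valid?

Yes

Phi (magnetic flux) has dimensions [I^-1 L^2 M T^-2].
B (magnetic field) has dimensions [I^-1 M T^-2].
A (area) has dimensions [L^2].

Left side: [I^-1 L^2 M T^-2]
Right side: [I^-1 L^2 M T^-2]

Both sides have the same dimensions, so the equation is dimensionally consistent.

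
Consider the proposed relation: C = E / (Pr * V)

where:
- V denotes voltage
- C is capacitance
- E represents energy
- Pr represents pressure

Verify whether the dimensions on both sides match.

No

V (voltage) has dimensions [I^-1 L^2 M T^-3].
C (capacitance) has dimensions [I^2 L^-2 M^-1 T^4].
E (energy) has dimensions [L^2 M T^-2].
Pr (pressure) has dimensions [L^-1 M T^-2].

Left side: [I^2 L^-2 M^-1 T^4]
Right side: [I L M^-1 T^3]

The two sides have different dimensions, so the equation is NOT dimensionally consistent.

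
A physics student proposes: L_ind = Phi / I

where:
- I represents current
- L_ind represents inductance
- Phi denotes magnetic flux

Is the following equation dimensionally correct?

Yes

I (current) has dimensions [I].
L_ind (inductance) has dimensions [I^-2 L^2 M T^-2].
Phi (magnetic flux) has dimensions [I^-1 L^2 M T^-2].

Left side: [I^-2 L^2 M T^-2]
Right side: [I^-2 L^2 M T^-2]

Both sides have the same dimensions, so the equation is dimensionally consistent.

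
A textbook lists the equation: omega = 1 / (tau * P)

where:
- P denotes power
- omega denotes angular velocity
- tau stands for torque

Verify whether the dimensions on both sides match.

No

P (power) has dimensions [L^2 M T^-3].
omega (angular velocity) has dimensions [T^-1].
tau (torque) has dimensions [L^2 M T^-2].

Left side: [T^-1]
Right side: [L^-4 M^-2 T^5]

The two sides have different dimensions, so the equation is NOT dimensionally consistent.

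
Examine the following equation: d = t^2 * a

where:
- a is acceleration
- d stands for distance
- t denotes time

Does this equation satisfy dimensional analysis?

Yes

a (acceleration) has dimensions [L T^-2].
d (distance) has dimensions [L].
t (time) has dimensions [T].

Left side: [L]
Right side: [L]

Both sides have the same dimensions, so the equation is dimensionally consistent.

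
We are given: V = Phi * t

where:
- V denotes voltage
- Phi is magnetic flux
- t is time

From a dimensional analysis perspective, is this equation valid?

No

V (voltage) has dimensions [I^-1 L^2 M T^-3].
Phi (magnetic flux) has dimensions [I^-1 L^2 M T^-2].
t (time) has dimensions [T].

Left side: [I^-1 L^2 M T^-3]
Right side: [I^-1 L^2 M T^-1]

The two sides have different dimensions, so the equation is NOT dimensionally consistent.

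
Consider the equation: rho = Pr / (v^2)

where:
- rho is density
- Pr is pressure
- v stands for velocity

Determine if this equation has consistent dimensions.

Yes

rho (density) has dimensions [L^-3 M].
Pr (pressure) has dimensions [L^-1 M T^-2].
v (velocity) has dimensions [L T^-1].

Left side: [L^-3 M]
Right side: [L^-3 M]

Both sides have the same dimensions, so the equation is dimensionally consistent.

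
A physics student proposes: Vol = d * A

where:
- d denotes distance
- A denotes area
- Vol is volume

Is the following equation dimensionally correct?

Yes

d (distance) has dimensions [L].
A (area) has dimensions [L^2].
Vol (volume) has dimensions [L^3].

Left side: [L^3]
Right side: [L^3]

Both sides have the same dimensions, so the equation is dimensionally consistent.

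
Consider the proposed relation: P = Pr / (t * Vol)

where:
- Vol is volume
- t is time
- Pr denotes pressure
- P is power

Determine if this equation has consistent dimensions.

No

Vol (volume) has dimensions [L^3].
t (time) has dimensions [T].
Pr (pressure) has dimensions [L^-1 M T^-2].
P (power) has dimensions [L^2 M T^-3].

Left side: [L^2 M T^-3]
Right side: [L^-4 M T^-3]

The two sides have different dimensions, so the equation is NOT dimensionally consistent.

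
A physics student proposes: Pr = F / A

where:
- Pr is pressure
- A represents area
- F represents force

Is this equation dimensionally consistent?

Yes

Pr (pressure) has dimensions [L^-1 M T^-2].
A (area) has dimensions [L^2].
F (force) has dimensions [L M T^-2].

Left side: [L^-1 M T^-2]
Right side: [L^-1 M T^-2]

Both sides have the same dimensions, so the equation is dimensionally consistent.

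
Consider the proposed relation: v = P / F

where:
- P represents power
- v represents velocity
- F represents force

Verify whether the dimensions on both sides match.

Yes

P (power) has dimensions [L^2 M T^-3].
v (velocity) has dimensions [L T^-1].
F (force) has dimensions [L M T^-2].

Left side: [L T^-1]
Right side: [L T^-1]

Both sides have the same dimensions, so the equation is dimensionally consistent.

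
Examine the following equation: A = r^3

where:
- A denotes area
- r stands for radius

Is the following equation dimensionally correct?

No

A (area) has dimensions [L^2].
r (radius) has dimensions [L].

Left side: [L^2]
Right side: [L^3]

The two sides have different dimensions, so the equation is NOT dimensionally consistent.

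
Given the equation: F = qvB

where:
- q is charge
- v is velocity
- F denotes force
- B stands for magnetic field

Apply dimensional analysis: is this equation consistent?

Yes

q (charge) has dimensions [I T].
v (velocity) has dimensions [L T^-1].
F (force) has dimensions [L M T^-2].
B (magnetic field) has dimensions [I^-1 M T^-2].

Left side: [L M T^-2]
Right side: [L M T^-2]

Both sides have the same dimensions, so the equation is dimensionally consistent.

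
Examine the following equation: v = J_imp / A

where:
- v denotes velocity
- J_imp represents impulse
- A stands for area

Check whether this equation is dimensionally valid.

No

v (velocity) has dimensions [L T^-1].
J_imp (impulse) has dimensions [L M T^-1].
A (area) has dimensions [L^2].

Left side: [L T^-1]
Right side: [L^-1 M T^-1]

The two sides have different dimensions, so the equation is NOT dimensionally consistent.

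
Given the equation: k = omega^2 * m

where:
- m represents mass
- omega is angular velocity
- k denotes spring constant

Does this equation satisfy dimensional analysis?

Yes

m (mass) has dimensions [M].
omega (angular velocity) has dimensions [T^-1].
k (spring constant) has dimensions [M T^-2].

Left side: [M T^-2]
Right side: [M T^-2]

Both sides have the same dimensions, so the equation is dimensionally consistent.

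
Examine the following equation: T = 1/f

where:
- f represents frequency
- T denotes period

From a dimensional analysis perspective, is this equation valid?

Yes

f (frequency) has dimensions [T^-1].
T (period) has dimensions [T].

Left side: [T]
Right side: [T]

Both sides have the same dimensions, so the equation is dimensionally consistent.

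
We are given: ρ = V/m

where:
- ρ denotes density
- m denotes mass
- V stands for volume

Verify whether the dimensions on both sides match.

No

ρ (density) has dimensions [L^-3 M].
m (mass) has dimensions [M].
V (volume) has dimensions [L^3].

Left side: [L^-3 M]
Right side: [L^3 M^-1]

The two sides have different dimensions, so the equation is NOT dimensionally consistent.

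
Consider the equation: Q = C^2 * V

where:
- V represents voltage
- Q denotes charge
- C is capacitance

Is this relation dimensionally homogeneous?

No

V (voltage) has dimensions [I^-1 L^2 M T^-3].
Q (charge) has dimensions [I T].
C (capacitance) has dimensions [I^2 L^-2 M^-1 T^4].

Left side: [I T]
Right side: [I^3 L^-2 M^-1 T^5]

The two sides have different dimensions, so the equation is NOT dimensionally consistent.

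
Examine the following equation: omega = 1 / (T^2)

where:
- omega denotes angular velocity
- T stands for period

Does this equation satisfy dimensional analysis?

No

omega (angular velocity) has dimensions [T^-1].
T (period) has dimensions [T].

Left side: [T^-1]
Right side: [T^-2]

The two sides have different dimensions, so the equation is NOT dimensionally consistent.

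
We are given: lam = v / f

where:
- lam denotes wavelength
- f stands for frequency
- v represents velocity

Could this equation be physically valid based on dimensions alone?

Yes

lam (wavelength) has dimensions [L].
f (frequency) has dimensions [T^-1].
v (velocity) has dimensions [L T^-1].

Left side: [L]
Right side: [L]

Both sides have the same dimensions, so the equation is dimensionally consistent.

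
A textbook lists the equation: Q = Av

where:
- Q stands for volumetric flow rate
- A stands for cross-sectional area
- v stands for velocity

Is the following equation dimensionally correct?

Yes

Q (volumetric flow rate) has dimensions [L^3 T^-1].
A (cross-sectional area) has dimensions [L^2].
v (velocity) has dimensions [L T^-1].

Left side: [L^3 T^-1]
Right side: [L^3 T^-1]

Both sides have the same dimensions, so the equation is dimensionally consistent.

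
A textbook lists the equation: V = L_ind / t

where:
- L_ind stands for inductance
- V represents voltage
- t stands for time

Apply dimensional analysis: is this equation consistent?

No

L_ind (inductance) has dimensions [I^-2 L^2 M T^-2].
V (voltage) has dimensions [I^-1 L^2 M T^-3].
t (time) has dimensions [T].

Left side: [I^-1 L^2 M T^-3]
Right side: [I^-2 L^2 M T^-3]

The two sides have different dimensions, so the equation is NOT dimensionally consistent.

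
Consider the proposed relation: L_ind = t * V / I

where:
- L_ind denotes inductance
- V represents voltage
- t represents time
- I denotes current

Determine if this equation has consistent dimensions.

Yes

L_ind (inductance) has dimensions [I^-2 L^2 M T^-2].
V (voltage) has dimensions [I^-1 L^2 M T^-3].
t (time) has dimensions [T].
I (current) has dimensions [I].

Left side: [I^-2 L^2 M T^-2]
Right side: [I^-2 L^2 M T^-2]

Both sides have the same dimensions, so the equation is dimensionally consistent.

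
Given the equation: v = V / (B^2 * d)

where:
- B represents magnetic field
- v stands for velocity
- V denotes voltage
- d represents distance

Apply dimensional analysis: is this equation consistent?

No

B (magnetic field) has dimensions [I^-1 M T^-2].
v (velocity) has dimensions [L T^-1].
V (voltage) has dimensions [I^-1 L^2 M T^-3].
d (distance) has dimensions [L].

Left side: [L T^-1]
Right side: [I L M^-1 T]

The two sides have different dimensions, so the equation is NOT dimensionally consistent.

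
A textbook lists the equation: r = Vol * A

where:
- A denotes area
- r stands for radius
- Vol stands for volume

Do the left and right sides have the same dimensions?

No

A (area) has dimensions [L^2].
r (radius) has dimensions [L].
Vol (volume) has dimensions [L^3].

Left side: [L]
Right side: [L^5]

The two sides have different dimensions, so the equation is NOT dimensionally consistent.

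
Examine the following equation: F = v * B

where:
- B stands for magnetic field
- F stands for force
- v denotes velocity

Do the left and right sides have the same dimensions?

No

B (magnetic field) has dimensions [I^-1 M T^-2].
F (force) has dimensions [L M T^-2].
v (velocity) has dimensions [L T^-1].

Left side: [L M T^-2]
Right side: [I^-1 L M T^-3]

The two sides have different dimensions, so the equation is NOT dimensionally consistent.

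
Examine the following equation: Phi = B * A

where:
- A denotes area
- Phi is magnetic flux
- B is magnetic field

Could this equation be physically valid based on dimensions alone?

Yes

A (area) has dimensions [L^2].
Phi (magnetic flux) has dimensions [I^-1 L^2 M T^-2].
B (magnetic field) has dimensions [I^-1 M T^-2].

Left side: [I^-1 L^2 M T^-2]
Right side: [I^-1 L^2 M T^-2]

Both sides have the same dimensions, so the equation is dimensionally consistent.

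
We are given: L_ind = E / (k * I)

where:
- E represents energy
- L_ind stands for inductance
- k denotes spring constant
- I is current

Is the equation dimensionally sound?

No

E (energy) has dimensions [L^2 M T^-2].
L_ind (inductance) has dimensions [I^-2 L^2 M T^-2].
k (spring constant) has dimensions [M T^-2].
I (current) has dimensions [I].

Left side: [I^-2 L^2 M T^-2]
Right side: [I^-1 L^2]

The two sides have different dimensions, so the equation is NOT dimensionally consistent.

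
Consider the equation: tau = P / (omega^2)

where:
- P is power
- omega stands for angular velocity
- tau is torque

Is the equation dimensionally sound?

No

P (power) has dimensions [L^2 M T^-3].
omega (angular velocity) has dimensions [T^-1].
tau (torque) has dimensions [L^2 M T^-2].

Left side: [L^2 M T^-2]
Right side: [L^2 M T^-1]

The two sides have different dimensions, so the equation is NOT dimensionally consistent.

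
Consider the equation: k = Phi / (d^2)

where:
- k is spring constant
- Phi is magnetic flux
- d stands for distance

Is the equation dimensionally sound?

No

k (spring constant) has dimensions [M T^-2].
Phi (magnetic flux) has dimensions [I^-1 L^2 M T^-2].
d (distance) has dimensions [L].

Left side: [M T^-2]
Right side: [I^-1 M T^-2]

The two sides have different dimensions, so the equation is NOT dimensionally consistent.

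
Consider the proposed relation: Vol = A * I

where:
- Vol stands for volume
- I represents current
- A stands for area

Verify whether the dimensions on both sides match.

No

Vol (volume) has dimensions [L^3].
I (current) has dimensions [I].
A (area) has dimensions [L^2].

Left side: [L^3]
Right side: [I L^2]

The two sides have different dimensions, so the equation is NOT dimensionally consistent.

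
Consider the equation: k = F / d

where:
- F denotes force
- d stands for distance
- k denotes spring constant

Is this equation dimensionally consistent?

Yes

F (force) has dimensions [L M T^-2].
d (distance) has dimensions [L].
k (spring constant) has dimensions [M T^-2].

Left side: [M T^-2]
Right side: [M T^-2]

Both sides have the same dimensions, so the equation is dimensionally consistent.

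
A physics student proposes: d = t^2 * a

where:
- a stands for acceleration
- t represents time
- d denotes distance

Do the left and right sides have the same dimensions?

Yes

a (acceleration) has dimensions [L T^-2].
t (time) has dimensions [T].
d (distance) has dimensions [L].

Left side: [L]
Right side: [L]

Both sides have the same dimensions, so the equation is dimensionally consistent.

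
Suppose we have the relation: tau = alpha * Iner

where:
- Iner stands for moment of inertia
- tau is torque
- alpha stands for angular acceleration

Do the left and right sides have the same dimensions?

Yes

Iner (moment of inertia) has dimensions [L^2 M].
tau (torque) has dimensions [L^2 M T^-2].
alpha (angular acceleration) has dimensions [T^-2].

Left side: [L^2 M T^-2]
Right side: [L^2 M T^-2]

Both sides have the same dimensions, so the equation is dimensionally consistent.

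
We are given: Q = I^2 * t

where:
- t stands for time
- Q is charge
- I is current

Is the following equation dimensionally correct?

No

t (time) has dimensions [T].
Q (charge) has dimensions [I T].
I (current) has dimensions [I].

Left side: [I T]
Right side: [I^2 T]

The two sides have different dimensions, so the equation is NOT dimensionally consistent.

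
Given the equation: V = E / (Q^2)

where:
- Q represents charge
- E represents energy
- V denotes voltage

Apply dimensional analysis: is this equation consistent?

No

Q (charge) has dimensions [I T].
E (energy) has dimensions [L^2 M T^-2].
V (voltage) has dimensions [I^-1 L^2 M T^-3].

Left side: [I^-1 L^2 M T^-3]
Right side: [I^-2 L^2 M T^-4]

The two sides have different dimensions, so the equation is NOT dimensionally consistent.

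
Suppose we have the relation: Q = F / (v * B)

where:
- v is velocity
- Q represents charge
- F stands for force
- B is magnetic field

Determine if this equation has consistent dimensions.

Yes

v (velocity) has dimensions [L T^-1].
Q (charge) has dimensions [I T].
F (force) has dimensions [L M T^-2].
B (magnetic field) has dimensions [I^-1 M T^-2].

Left side: [I T]
Right side: [I T]

Both sides have the same dimensions, so the equation is dimensionally consistent.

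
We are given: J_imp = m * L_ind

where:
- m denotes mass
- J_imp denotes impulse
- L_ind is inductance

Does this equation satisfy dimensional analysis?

No

m (mass) has dimensions [M].
J_imp (impulse) has dimensions [L M T^-1].
L_ind (inductance) has dimensions [I^-2 L^2 M T^-2].

Left side: [L M T^-1]
Right side: [I^-2 L^2 M^2 T^-2]

The two sides have different dimensions, so the equation is NOT dimensionally consistent.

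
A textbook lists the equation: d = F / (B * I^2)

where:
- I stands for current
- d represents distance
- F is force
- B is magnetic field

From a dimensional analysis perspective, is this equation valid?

No

I (current) has dimensions [I].
d (distance) has dimensions [L].
F (force) has dimensions [L M T^-2].
B (magnetic field) has dimensions [I^-1 M T^-2].

Left side: [L]
Right side: [I^-1 L]

The two sides have different dimensions, so the equation is NOT dimensionally consistent.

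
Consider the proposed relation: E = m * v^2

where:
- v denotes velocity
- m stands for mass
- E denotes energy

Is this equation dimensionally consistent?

Yes

v (velocity) has dimensions [L T^-1].
m (mass) has dimensions [M].
E (energy) has dimensions [L^2 M T^-2].

Left side: [L^2 M T^-2]
Right side: [L^2 M T^-2]

Both sides have the same dimensions, so the equation is dimensionally consistent.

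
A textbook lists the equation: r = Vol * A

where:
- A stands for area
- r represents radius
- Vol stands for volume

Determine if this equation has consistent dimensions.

No

A (area) has dimensions [L^2].
r (radius) has dimensions [L].
Vol (volume) has dimensions [L^3].

Left side: [L]
Right side: [L^5]

The two sides have different dimensions, so the equation is NOT dimensionally consistent.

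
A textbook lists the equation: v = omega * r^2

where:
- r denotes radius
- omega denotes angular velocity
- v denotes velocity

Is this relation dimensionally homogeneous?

No

r (radius) has dimensions [L].
omega (angular velocity) has dimensions [T^-1].
v (velocity) has dimensions [L T^-1].

Left side: [L T^-1]
Right side: [L^2 T^-1]

The two sides have different dimensions, so the equation is NOT dimensionally consistent.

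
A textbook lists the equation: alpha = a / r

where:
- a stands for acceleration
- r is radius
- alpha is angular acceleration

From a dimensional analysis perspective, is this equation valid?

Yes

a (acceleration) has dimensions [L T^-2].
r (radius) has dimensions [L].
alpha (angular acceleration) has dimensions [T^-2].

Left side: [T^-2]
Right side: [T^-2]

Both sides have the same dimensions, so the equation is dimensionally consistent.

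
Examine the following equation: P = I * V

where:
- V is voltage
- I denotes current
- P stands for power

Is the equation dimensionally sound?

Yes

V (voltage) has dimensions [I^-1 L^2 M T^-3].
I (current) has dimensions [I].
P (power) has dimensions [L^2 M T^-3].

Left side: [L^2 M T^-3]
Right side: [L^2 M T^-3]

Both sides have the same dimensions, so the equation is dimensionally consistent.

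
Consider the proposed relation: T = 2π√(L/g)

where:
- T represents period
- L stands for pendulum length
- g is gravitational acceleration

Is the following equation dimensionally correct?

Yes

T (period) has dimensions [T].
L (pendulum length) has dimensions [L].
g (gravitational acceleration) has dimensions [L T^-2].

Left side: [T]
Right side: [T]

Both sides have the same dimensions, so the equation is dimensionally consistent.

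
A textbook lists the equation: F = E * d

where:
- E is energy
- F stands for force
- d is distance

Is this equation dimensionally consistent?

No

E (energy) has dimensions [L^2 M T^-2].
F (force) has dimensions [L M T^-2].
d (distance) has dimensions [L].

Left side: [L M T^-2]
Right side: [L^3 M T^-2]

The two sides have different dimensions, so the equation is NOT dimensionally consistent.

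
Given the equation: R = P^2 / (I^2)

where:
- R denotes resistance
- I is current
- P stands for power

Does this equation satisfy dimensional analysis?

No

R (resistance) has dimensions [I^-2 L^2 M T^-3].
I (current) has dimensions [I].
P (power) has dimensions [L^2 M T^-3].

Left side: [I^-2 L^2 M T^-3]
Right side: [I^-2 L^4 M^2 T^-6]

The two sides have different dimensions, so the equation is NOT dimensionally consistent.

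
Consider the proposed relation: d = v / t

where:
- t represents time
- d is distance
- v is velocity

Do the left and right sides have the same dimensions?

No

t (time) has dimensions [T].
d (distance) has dimensions [L].
v (velocity) has dimensions [L T^-1].

Left side: [L]
Right side: [L T^-2]

The two sides have different dimensions, so the equation is NOT dimensionally consistent.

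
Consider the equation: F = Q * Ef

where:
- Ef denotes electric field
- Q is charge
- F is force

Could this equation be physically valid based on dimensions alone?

Yes

Ef (electric field) has dimensions [I^-1 L M T^-3].
Q (charge) has dimensions [I T].
F (force) has dimensions [L M T^-2].

Left side: [L M T^-2]
Right side: [L M T^-2]

Both sides have the same dimensions, so the equation is dimensionally consistent.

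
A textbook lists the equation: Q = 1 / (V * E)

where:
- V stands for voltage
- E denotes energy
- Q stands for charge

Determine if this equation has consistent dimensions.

No

V (voltage) has dimensions [I^-1 L^2 M T^-3].
E (energy) has dimensions [L^2 M T^-2].
Q (charge) has dimensions [I T].

Left side: [I T]
Right side: [I L^-4 M^-2 T^5]

The two sides have different dimensions, so the equation is NOT dimensionally consistent.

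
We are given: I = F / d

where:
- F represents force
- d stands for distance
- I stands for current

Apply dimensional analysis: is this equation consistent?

No

F (force) has dimensions [L M T^-2].
d (distance) has dimensions [L].
I (current) has dimensions [I].

Left side: [I]
Right side: [M T^-2]

The two sides have different dimensions, so the equation is NOT dimensionally consistent.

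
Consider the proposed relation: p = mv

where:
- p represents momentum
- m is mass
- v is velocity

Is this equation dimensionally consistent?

Yes

p (momentum) has dimensions [L M T^-1].
m (mass) has dimensions [M].
v (velocity) has dimensions [L T^-1].

Left side: [L M T^-1]
Right side: [L M T^-1]

Both sides have the same dimensions, so the equation is dimensionally consistent.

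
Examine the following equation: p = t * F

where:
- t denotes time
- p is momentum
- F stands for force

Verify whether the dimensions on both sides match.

Yes

t (time) has dimensions [T].
p (momentum) has dimensions [L M T^-1].
F (force) has dimensions [L M T^-2].

Left side: [L M T^-1]
Right side: [L M T^-1]

Both sides have the same dimensions, so the equation is dimensionally consistent.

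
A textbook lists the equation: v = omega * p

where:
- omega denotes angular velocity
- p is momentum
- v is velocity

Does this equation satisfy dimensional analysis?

No

omega (angular velocity) has dimensions [T^-1].
p (momentum) has dimensions [L M T^-1].
v (velocity) has dimensions [L T^-1].

Left side: [L T^-1]
Right side: [L M T^-2]

The two sides have different dimensions, so the equation is NOT dimensionally consistent.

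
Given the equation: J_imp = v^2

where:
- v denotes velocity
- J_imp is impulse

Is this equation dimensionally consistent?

No

v (velocity) has dimensions [L T^-1].
J_imp (impulse) has dimensions [L M T^-1].

Left side: [L M T^-1]
Right side: [L^2 T^-2]

The two sides have different dimensions, so the equation is NOT dimensionally consistent.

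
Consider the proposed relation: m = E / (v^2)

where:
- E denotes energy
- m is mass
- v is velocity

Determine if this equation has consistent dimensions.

Yes

E (energy) has dimensions [L^2 M T^-2].
m (mass) has dimensions [M].
v (velocity) has dimensions [L T^-1].

Left side: [M]
Right side: [M]

Both sides have the same dimensions, so the equation is dimensionally consistent.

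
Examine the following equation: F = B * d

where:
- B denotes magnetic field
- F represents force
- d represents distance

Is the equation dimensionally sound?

No

B (magnetic field) has dimensions [I^-1 M T^-2].
F (force) has dimensions [L M T^-2].
d (distance) has dimensions [L].

Left side: [L M T^-2]
Right side: [I^-1 L M T^-2]

The two sides have different dimensions, so the equation is NOT dimensionally consistent.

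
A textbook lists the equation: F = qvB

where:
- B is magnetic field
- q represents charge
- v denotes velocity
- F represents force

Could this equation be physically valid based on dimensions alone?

Yes

B (magnetic field) has dimensions [I^-1 M T^-2].
q (charge) has dimensions [I T].
v (velocity) has dimensions [L T^-1].
F (force) has dimensions [L M T^-2].

Left side: [L M T^-2]
Right side: [L M T^-2]

Both sides have the same dimensions, so the equation is dimensionally consistent.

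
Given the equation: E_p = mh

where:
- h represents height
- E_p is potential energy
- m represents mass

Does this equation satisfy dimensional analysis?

No

h (height) has dimensions [L].
E_p (potential energy) has dimensions [L^2 M T^-2].
m (mass) has dimensions [M].

Left side: [L^2 M T^-2]
Right side: [L M]

The two sides have different dimensions, so the equation is NOT dimensionally consistent.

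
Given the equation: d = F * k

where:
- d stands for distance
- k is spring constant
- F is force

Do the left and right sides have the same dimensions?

No

d (distance) has dimensions [L].
k (spring constant) has dimensions [M T^-2].
F (force) has dimensions [L M T^-2].

Left side: [L]
Right side: [L M^2 T^-4]

The two sides have different dimensions, so the equation is NOT dimensionally consistent.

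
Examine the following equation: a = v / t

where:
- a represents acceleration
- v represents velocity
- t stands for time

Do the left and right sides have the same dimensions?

Yes

a (acceleration) has dimensions [L T^-2].
v (velocity) has dimensions [L T^-1].
t (time) has dimensions [T].

Left side: [L T^-2]
Right side: [L T^-2]

Both sides have the same dimensions, so the equation is dimensionally consistent.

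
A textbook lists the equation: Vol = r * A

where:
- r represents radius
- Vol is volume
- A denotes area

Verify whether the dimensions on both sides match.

Yes

r (radius) has dimensions [L].
Vol (volume) has dimensions [L^3].
A (area) has dimensions [L^2].

Left side: [L^3]
Right side: [L^3]

Both sides have the same dimensions, so the equation is dimensionally consistent.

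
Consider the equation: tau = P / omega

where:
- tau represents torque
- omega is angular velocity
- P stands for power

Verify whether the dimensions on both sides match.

Yes

tau (torque) has dimensions [L^2 M T^-2].
omega (angular velocity) has dimensions [T^-1].
P (power) has dimensions [L^2 M T^-3].

Left side: [L^2 M T^-2]
Right side: [L^2 M T^-2]

Both sides have the same dimensions, so the equation is dimensionally consistent.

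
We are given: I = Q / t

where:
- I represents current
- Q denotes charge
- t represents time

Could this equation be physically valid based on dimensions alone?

Yes

I (current) has dimensions [I].
Q (charge) has dimensions [I T].
t (time) has dimensions [T].

Left side: [I]
Right side: [I]

Both sides have the same dimensions, so the equation is dimensionally consistent.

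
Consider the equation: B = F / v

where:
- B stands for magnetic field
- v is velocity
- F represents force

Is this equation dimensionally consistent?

No

B (magnetic field) has dimensions [I^-1 M T^-2].
v (velocity) has dimensions [L T^-1].
F (force) has dimensions [L M T^-2].

Left side: [I^-1 M T^-2]
Right side: [M T^-1]

The two sides have different dimensions, so the equation is NOT dimensionally consistent.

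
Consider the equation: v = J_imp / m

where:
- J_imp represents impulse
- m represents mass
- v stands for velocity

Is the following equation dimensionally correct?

Yes

J_imp (impulse) has dimensions [L M T^-1].
m (mass) has dimensions [M].
v (velocity) has dimensions [L T^-1].

Left side: [L T^-1]
Right side: [L T^-1]

Both sides have the same dimensions, so the equation is dimensionally consistent.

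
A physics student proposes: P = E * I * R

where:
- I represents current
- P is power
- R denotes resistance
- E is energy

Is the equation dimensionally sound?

No

I (current) has dimensions [I].
P (power) has dimensions [L^2 M T^-3].
R (resistance) has dimensions [I^-2 L^2 M T^-3].
E (energy) has dimensions [L^2 M T^-2].

Left side: [L^2 M T^-3]
Right side: [I^-1 L^4 M^2 T^-5]

The two sides have different dimensions, so the equation is NOT dimensionally consistent.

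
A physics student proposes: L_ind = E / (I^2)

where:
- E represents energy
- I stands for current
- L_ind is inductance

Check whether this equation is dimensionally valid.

Yes

E (energy) has dimensions [L^2 M T^-2].
I (current) has dimensions [I].
L_ind (inductance) has dimensions [I^-2 L^2 M T^-2].

Left side: [I^-2 L^2 M T^-2]
Right side: [I^-2 L^2 M T^-2]

Both sides have the same dimensions, so the equation is dimensionally consistent.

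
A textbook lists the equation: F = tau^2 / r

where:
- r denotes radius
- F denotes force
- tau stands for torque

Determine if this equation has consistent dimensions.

No

r (radius) has dimensions [L].
F (force) has dimensions [L M T^-2].
tau (torque) has dimensions [L^2 M T^-2].

Left side: [L M T^-2]
Right side: [L^3 M^2 T^-4]

The two sides have different dimensions, so the equation is NOT dimensionally consistent.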